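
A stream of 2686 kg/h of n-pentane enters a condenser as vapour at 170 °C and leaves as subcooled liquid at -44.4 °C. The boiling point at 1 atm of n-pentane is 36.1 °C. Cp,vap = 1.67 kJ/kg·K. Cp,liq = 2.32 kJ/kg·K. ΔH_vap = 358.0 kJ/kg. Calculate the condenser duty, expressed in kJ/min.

Q_c = 34400 kJ/min

vapour 170→36.1 °C: -223.61 kJ/kg
condensation at 36.1 °C: -358 kJ/kg
liquid 36.1→-44.4 °C: -186.76 kJ/kg
Δh = -223.61 + -358 + -186.76 = -768.37 kJ/kg
Q = ṁ·Δh = 2686 kg/h × -768.37 kJ/kg = -2.0638e+06 kJ/h
|Q| = 573.29 kW = 34397 kJ/min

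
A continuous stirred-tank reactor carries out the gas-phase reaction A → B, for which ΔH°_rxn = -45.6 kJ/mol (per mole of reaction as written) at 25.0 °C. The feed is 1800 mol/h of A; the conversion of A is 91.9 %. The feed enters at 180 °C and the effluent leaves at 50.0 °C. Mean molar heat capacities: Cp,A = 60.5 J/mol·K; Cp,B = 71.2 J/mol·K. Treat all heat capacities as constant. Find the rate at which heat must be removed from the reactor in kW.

Q_out = 24.8 kW

Extent of reaction ξ = 0.919 × 1800 = 1654.2 mol/h
Reaction term: ξ·ΔH°_rxn = 1654.2 × -45.6 = -75432 kJ/h
Sensible, feed 180→25 °C: -16880 kJ/h
Outlet flows (mol/h): A 145.8, B 1654.2
Sensible, products 25→50.0 °C: 3165 kJ/h
Q = ΔH = -89146 kJ/h = -24.763 kW
Heat removed = 24.763 kW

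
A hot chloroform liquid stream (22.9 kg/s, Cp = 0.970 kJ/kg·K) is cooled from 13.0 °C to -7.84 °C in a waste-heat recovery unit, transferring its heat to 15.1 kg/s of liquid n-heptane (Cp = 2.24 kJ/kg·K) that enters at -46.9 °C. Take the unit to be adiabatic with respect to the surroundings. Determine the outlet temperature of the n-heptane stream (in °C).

T_c,out = -33.2 °C

Heat released by hot stream: Q = 22.9 × 0.970 × (13.0 − -7.84) = 462.92 kJ/s
Energy balance on cold side (adiabatic exchanger): Q = ṁ_c·Cp_c·(T_c,out − T_c,in)
T_c,out = -46.9 + 462.92/(15.1 × 2.24) = -33.214 °C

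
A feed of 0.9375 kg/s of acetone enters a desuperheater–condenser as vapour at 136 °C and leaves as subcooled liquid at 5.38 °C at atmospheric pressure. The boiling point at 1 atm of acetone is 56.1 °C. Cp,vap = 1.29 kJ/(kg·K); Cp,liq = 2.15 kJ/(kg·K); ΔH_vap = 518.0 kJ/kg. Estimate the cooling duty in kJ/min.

vapour 136→56.1 °C: -103.07 kJ/kg
condensation at 56.1 °C: -518 kJ/kg
liquid 56.1→5.38 °C: -109.05 kJ/kg
Δh = -103.07 + -518 + -109.05 = -730.12 kJ/kg
Q = ṁ·Δh = 0.9375 kg/s × -730.12 kJ/kg = -684.49 kJ/s
|Q| = 684.49 kW = 41069 kJ/min

Q_c = 41100 kJ/min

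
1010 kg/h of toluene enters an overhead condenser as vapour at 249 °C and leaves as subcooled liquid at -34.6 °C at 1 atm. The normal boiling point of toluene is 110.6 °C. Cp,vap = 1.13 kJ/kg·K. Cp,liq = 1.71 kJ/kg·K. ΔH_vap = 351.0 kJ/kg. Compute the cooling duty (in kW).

Q_c = 212 kW

vapour 249→110.6 °C: -156.39 kJ/kg
condensation at 110.6 °C: -351 kJ/kg
liquid 110.6→-34.6 °C: -248.29 kJ/kg
Δh = -156.39 + -351 + -248.29 = -755.68 kJ/kg
Q = ṁ·Δh = 1010 kg/h × -755.68 kJ/kg = -763240 kJ/h
|Q| = 212.01 kW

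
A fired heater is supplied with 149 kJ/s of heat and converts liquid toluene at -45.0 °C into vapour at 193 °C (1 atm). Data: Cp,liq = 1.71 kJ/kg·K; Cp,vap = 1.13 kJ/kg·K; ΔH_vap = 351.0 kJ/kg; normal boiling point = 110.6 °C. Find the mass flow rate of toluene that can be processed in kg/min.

ṁ = 12.6 kg/min

Δh = 1.71×(110.6−-45.0) + 351.0 + 1.13×(193−110.6) = 710.19 kJ/kg
Q = 149 kJ/s = 149 kJ/s = 8940 kJ/min
ṁ = Q/Δh = 8940 / 710.19 = 12.588 kg/min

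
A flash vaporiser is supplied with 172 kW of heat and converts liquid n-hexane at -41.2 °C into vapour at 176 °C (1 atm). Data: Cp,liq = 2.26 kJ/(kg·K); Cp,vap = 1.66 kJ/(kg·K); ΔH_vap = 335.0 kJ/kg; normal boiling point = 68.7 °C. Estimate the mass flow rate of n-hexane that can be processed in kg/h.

ṁ = 813 kg/h

Δh = 2.26×(68.7−-41.2) + 335.0 + 1.66×(176−68.7) = 761.49 kJ/kg
Q = 172 kW = 172 kJ/s = 619200 kJ/h
ṁ = Q/Δh = 619200 / 761.49 = 813.14 kg/h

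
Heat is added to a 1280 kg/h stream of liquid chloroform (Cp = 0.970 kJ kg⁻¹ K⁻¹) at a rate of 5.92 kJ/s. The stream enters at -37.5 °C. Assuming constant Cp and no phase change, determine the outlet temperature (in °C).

Q = 5.92 kJ/s = 21312 kJ/h
ΔT = Q/(ṁ·Cp) = 21312/(1280×0.970) = 17.165 K
T_out = -37.5 + 17.165 = -20.335 °C

T_out = -20.3 °C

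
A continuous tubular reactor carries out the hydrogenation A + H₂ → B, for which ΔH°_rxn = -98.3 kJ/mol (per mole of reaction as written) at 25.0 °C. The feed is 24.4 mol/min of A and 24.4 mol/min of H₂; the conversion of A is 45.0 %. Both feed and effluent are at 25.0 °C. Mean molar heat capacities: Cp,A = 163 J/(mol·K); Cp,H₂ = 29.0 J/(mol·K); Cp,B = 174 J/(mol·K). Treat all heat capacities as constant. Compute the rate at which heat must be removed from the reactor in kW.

Q_out = 18.0 kW

Extent of reaction ξ = 0.450 × 24.4 = 10.98 mol/min
Reaction term: ξ·ΔH°_rxn = 10.98 × -98.3 = -1079.3 kJ/min
Q = ΔH = -1079.3 kJ/min = -17.989 kW
Heat removed = 17.989 kW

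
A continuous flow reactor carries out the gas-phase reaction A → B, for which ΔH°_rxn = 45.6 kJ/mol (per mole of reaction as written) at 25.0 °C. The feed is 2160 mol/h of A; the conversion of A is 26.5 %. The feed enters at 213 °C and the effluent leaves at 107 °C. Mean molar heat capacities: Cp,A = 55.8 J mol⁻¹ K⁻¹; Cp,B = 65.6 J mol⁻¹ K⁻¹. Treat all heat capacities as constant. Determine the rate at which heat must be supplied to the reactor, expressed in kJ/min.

Extent of reaction ξ = 0.265 × 2160 = 572.4 mol/h
Reaction term: ξ·ΔH°_rxn = 572.4 × 45.6 = 26101 kJ/h
Sensible, feed 213→25 °C: -22659 kJ/h
Outlet flows (mol/h): A 1587.6, B 572.4
Sensible, products 25→107 °C: 10343 kJ/h
Q = ΔH = 13785 kJ/h = 3.8293 kW
Heat supplied = 229.76 kJ/min

Q_in = 230 kJ/min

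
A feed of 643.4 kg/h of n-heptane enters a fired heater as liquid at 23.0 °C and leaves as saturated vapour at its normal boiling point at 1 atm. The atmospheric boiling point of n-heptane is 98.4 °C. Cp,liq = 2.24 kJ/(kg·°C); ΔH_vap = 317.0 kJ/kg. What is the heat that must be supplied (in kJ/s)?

liquid 23.0→98.4 °C: 168.9 kJ/kg
vaporisation at 98.4 °C: 317 kJ/kg
Δh = 168.9 + 317 = 485.9 kJ/kg
Q = ṁ·Δh = 643.4 kg/h × 485.9 kJ/kg = 312630 kJ/h
|Q| = 86.84 kW

Q = 86.8 kJ/s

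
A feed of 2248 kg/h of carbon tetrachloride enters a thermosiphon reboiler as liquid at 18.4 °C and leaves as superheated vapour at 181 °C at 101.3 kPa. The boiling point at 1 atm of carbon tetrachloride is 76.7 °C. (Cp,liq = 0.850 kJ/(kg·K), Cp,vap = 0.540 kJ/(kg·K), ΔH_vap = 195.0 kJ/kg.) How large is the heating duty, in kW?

liquid 18.4→76.7 °C: 49.555 kJ/kg
vaporisation at 76.7 °C: 195 kJ/kg
vapour 76.7→181 °C: 56.322 kJ/kg
Δh = 49.555 + 195 + 56.322 = 300.88 kJ/kg
Q = ṁ·Δh = 2248 kg/h × 300.88 kJ/kg = 676370 kJ/h
|Q| = 187.88 kW

Q = 188 kW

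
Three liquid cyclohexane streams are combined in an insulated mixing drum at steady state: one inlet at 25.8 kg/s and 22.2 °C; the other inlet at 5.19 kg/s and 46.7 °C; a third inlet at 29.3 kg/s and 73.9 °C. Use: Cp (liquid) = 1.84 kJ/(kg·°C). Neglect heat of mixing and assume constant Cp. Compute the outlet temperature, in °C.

T_out = 49.4 °C

No heat crosses the boundary, so H_out = H_in.
T_out = Σ ṁᵢCp,ᵢTᵢ / Σ ṁᵢCp,ᵢ
      = 5483.9 / 110.93 = 49.434 °C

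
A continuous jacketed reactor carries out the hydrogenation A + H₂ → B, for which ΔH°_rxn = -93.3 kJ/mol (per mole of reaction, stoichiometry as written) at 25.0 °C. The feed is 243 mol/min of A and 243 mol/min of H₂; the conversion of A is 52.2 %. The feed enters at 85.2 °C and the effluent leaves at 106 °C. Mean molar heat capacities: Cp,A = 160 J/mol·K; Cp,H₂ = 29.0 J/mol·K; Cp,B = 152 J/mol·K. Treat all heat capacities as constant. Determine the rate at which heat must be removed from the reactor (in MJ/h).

Extent of reaction ξ = 0.522 × 243 = 126.85 mol/min
Reaction term: ξ·ΔH°_rxn = 126.85 × -93.3 = -11835 kJ/min
Sensible, feed 85.2→25 °C: -2764.8 kJ/min
Outlet flows (mol/min): A 116.15, H₂ 116.15, B 126.85
Sensible, products 25→106 °C: 3339.9 kJ/min
Q = ΔH = -11260 kJ/min = -187.66 kW
Heat removed = 675.58 MJ/h

Q_out = 676 MJ/h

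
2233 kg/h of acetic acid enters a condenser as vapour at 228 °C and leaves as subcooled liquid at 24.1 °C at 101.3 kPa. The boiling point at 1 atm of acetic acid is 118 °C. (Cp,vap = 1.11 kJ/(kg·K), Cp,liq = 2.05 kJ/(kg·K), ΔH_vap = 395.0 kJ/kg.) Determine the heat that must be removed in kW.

vapour 228→118 °C: -122.1 kJ/kg
condensation at 118 °C: -395 kJ/kg
liquid 118→24.1 °C: -192.5 kJ/kg
Δh = -122.1 + -395 + -192.5 = -709.6 kJ/kg
Q = ṁ·Δh = 2233 kg/h × -709.6 kJ/kg = -1.5845e+06 kJ/h
|Q| = 440.15 kW

Q_c = 440 kW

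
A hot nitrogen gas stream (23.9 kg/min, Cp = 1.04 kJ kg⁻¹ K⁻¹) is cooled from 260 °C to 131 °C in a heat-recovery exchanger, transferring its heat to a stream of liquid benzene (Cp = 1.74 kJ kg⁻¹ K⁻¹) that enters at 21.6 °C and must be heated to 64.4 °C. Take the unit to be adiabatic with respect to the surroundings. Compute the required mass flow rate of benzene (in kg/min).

Heat released by hot stream: Q = 23.9 × 1.04 × (260 − 131) = 3206.4 kJ/min
Energy balance on cold side (adiabatic exchanger): Q = ṁ_c·Cp_c·(T_c,out − T_c,in)
ṁ_c = 3206.4 / [1.74 × (64.4 − 21.6)] = 43.055 kg/min

ṁ_c = 43.1 kg/min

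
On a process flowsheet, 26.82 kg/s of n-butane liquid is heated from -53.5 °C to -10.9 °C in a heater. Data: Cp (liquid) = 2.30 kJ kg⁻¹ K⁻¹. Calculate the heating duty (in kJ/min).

Q = 158000 kJ/min

Q = ṁ·Cp·ΔT = 26.82 × 2.30 × (-10.9 − -53.5) = 2627.8 kJ/s
Heating duty = 157670 kJ/min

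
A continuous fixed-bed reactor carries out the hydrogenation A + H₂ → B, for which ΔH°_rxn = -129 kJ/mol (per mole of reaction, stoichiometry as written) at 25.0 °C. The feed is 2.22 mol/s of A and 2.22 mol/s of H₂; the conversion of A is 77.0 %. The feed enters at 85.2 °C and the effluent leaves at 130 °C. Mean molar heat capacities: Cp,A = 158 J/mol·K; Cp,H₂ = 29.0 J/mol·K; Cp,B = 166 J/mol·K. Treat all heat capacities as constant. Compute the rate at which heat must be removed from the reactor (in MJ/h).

Q_out = 740 MJ/h

Extent of reaction ξ = 0.770 × 2.22 = 1.7094 mol/s
Reaction term: ξ·ΔH°_rxn = 1.7094 × -129 = -220.51 kJ/s
Sensible, feed 85.2→25 °C: -24.991 kJ/s
Outlet flows (mol/s): A 0.5106, H₂ 0.5106, B 1.7094
Sensible, products 25→130 °C: 39.82 kJ/s
Q = ΔH = -205.68 kJ/s = -205.68 kW
Heat removed = 740.46 MJ/h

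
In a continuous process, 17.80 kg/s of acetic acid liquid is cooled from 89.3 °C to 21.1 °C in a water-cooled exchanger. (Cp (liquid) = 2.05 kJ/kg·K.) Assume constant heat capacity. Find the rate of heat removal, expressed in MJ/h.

Q = ṁ·Cp·ΔT = 17.80 × 2.05 × (21.1 − 89.3) = -2488.6 kJ/s
Cooling duty = 8959 MJ/h

Q_c = 8960 MJ/h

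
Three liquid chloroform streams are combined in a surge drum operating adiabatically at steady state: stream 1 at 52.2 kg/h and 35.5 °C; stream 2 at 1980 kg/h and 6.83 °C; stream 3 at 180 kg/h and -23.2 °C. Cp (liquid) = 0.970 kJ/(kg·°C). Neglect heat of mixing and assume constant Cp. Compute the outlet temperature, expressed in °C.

T_out = 5.06 °C

Energy balance with Q = 0: Σ ṁᵢCp,ᵢ(T_out − Tᵢ) = 0
Σ ṁᵢCp,ᵢTᵢ = 52.2×0.970×35.5 + 1980×0.970×6.83 + 180×0.970×-23.2 = 10864
Σ ṁᵢCp,ᵢ = 52.2×0.970 + 1980×0.970 + 180×0.970 = 2145.8
T_out = 10864 / 2145.8 = 5.0631 °C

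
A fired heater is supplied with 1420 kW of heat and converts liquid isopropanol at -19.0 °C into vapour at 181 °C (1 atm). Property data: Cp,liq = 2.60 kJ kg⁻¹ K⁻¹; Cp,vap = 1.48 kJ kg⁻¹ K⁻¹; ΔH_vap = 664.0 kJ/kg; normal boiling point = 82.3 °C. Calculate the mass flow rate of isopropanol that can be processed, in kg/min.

ṁ = 79.4 kg/min

Δh = 2.60×(82.3−-19.0) + 664.0 + 1.48×(181−82.3) = 1073.5 kJ/kg
Q = 1420 kW = 1420 kJ/s = 85200 kJ/min
ṁ = Q/Δh = 85200 / 1073.5 = 79.37 kg/min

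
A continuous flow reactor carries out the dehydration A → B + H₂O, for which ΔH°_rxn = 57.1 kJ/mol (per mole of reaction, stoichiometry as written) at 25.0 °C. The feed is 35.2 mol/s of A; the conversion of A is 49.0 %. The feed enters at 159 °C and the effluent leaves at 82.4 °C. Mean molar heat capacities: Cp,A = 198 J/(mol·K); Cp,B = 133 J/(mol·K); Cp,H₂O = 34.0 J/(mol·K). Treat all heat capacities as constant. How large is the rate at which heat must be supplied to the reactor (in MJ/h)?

Extent of reaction ξ = 0.490 × 35.2 = 17.248 mol/s
Reaction term: ξ·ΔH°_rxn = 17.248 × 57.1 = 984.86 kJ/s
Sensible, feed 159→25 °C: -933.93 kJ/s
Outlet flows (mol/s): A 17.952, B 17.248, H₂O 17.248
Sensible, products 25→82.4 °C: 369.36 kJ/s
Q = ΔH = 420.3 kJ/s = 420.3 kW
Heat supplied = 1513.1 MJ/h

Q_in = 1510 MJ/h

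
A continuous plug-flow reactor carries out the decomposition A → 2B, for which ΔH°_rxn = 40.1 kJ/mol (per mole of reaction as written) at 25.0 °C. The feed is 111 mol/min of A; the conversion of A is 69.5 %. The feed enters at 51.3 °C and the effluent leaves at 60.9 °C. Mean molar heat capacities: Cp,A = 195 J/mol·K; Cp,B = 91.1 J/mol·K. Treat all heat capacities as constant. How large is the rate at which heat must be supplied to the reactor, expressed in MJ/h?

Q_in = 196 MJ/h

Extent of reaction ξ = 0.695 × 111 = 77.145 mol/min
Reaction term: ξ·ΔH°_rxn = 77.145 × 40.1 = 3093.5 kJ/min
Sensible, feed 51.3→25 °C: -569.26 kJ/min
Outlet flows (mol/min): A 33.855, B 154.29
Sensible, products 25→60.9 °C: 741.61 kJ/min
Q = ΔH = 3265.9 kJ/min = 54.431 kW
Heat supplied = 195.95 MJ/h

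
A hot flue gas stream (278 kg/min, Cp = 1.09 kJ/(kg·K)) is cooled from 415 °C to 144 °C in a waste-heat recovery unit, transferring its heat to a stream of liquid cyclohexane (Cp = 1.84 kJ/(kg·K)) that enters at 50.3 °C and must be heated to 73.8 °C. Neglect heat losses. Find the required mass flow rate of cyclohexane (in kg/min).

ṁ_c = 1900 kg/min

Heat released by hot stream: Q = 278 × 1.09 × (415 − 144) = 82118 kJ/min
Energy balance on cold side (adiabatic exchanger): Q = ṁ_c·Cp_c·(T_c,out − T_c,in)
ṁ_c = 82118 / [1.84 × (73.8 − 50.3)] = 1899.1 kg/min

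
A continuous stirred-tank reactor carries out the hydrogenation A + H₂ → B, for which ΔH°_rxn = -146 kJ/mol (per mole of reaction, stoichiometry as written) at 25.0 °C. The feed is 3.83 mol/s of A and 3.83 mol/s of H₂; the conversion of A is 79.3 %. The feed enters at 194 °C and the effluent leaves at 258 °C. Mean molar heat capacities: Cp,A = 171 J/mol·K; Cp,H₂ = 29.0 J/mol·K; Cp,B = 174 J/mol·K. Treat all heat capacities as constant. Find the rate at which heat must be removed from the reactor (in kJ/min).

Extent of reaction ξ = 0.793 × 3.83 = 3.0372 mol/s
Reaction term: ξ·ΔH°_rxn = 3.0372 × -146 = -443.43 kJ/s
Sensible, feed 194→25 °C: -129.45 kJ/s
Outlet flows (mol/s): A 0.79281, H₂ 0.79281, B 3.0372
Sensible, products 25→258 °C: 160.08 kJ/s
Q = ΔH = -412.81 kJ/s = -412.81 kW
Heat removed = 24768 kJ/min

Q_out = 24800 kJ/min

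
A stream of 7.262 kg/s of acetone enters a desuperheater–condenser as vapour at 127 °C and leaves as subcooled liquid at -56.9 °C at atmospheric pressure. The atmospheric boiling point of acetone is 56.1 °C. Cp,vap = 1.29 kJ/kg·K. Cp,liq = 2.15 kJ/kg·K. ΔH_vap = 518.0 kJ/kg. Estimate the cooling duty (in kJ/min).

vapour 127→56.1 °C: -91.461 kJ/kg
condensation at 56.1 °C: -518 kJ/kg
liquid 56.1→-56.9 °C: -242.95 kJ/kg
Δh = -91.461 + -518 + -242.95 = -852.41 kJ/kg
Q = ṁ·Δh = 7.262 kg/s × -852.41 kJ/kg = -6190.2 kJ/s
|Q| = 6190.2 kW = 371410 kJ/min

Q_c = 371000 kJ/min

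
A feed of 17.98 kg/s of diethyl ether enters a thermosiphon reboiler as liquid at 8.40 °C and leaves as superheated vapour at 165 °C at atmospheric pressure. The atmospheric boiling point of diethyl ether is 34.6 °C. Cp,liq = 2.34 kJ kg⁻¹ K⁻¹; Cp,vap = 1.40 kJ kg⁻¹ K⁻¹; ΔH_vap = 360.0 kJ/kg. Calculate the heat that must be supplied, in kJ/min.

Q = 651000 kJ/min

liquid 8.40→34.6 °C: 61.308 kJ/kg
vaporisation at 34.6 °C: 360 kJ/kg
vapour 34.6→165 °C: 182.56 kJ/kg
Δh = 61.308 + 360 + 182.56 = 603.87 kJ/kg
Q = ṁ·Δh = 17.98 kg/s × 603.87 kJ/kg = 10858 kJ/s
|Q| = 10858 kW = 651450 kJ/min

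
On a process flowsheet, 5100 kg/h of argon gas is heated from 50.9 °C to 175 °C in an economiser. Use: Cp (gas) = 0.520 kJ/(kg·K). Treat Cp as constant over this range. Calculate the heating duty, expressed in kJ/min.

Q = 5490 kJ/min

Q = ṁ·Cp·ΔT = 5100 × 0.520 × (175 − 50.9) = 329110 kJ/h
Converting: 329110 / 3600 s = 91.42 kW
Heating duty = 5485.2 kJ/min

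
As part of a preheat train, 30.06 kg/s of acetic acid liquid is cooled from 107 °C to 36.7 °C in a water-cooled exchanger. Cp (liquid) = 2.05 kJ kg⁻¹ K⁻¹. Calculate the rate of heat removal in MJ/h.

Q_c = 15600 MJ/h

Q = ṁ·Cp·ΔT = 30.06 × 2.05 × (36.7 − 107) = -4332.1 kJ/s
Cooling duty = 15596 MJ/h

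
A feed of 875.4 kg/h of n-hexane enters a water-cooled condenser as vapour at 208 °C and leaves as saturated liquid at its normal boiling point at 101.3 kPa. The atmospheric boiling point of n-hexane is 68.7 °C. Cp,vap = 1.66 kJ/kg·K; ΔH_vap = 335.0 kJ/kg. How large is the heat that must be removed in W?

vapour 208→68.7 °C: -231.24 kJ/kg
condensation at 68.7 °C: -335 kJ/kg
Δh = -231.24 + -335 = -566.24 kJ/kg
Q = ṁ·Δh = 875.4 kg/h × -566.24 kJ/kg = -495680 kJ/h
|Q| = 137.69 kW = 137690 W

Q_c = 138000 W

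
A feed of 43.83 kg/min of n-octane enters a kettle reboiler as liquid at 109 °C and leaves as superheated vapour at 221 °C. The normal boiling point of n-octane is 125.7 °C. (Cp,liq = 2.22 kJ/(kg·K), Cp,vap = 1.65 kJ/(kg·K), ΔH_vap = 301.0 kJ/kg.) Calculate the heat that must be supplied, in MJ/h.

liquid 109→125.7 °C: 37.074 kJ/kg
vaporisation at 125.7 °C: 301 kJ/kg
vapour 125.7→221 °C: 157.24 kJ/kg
Δh = 37.074 + 301 + 157.24 = 495.32 kJ/kg
Q = ṁ·Δh = 43.83 kg/min × 495.32 kJ/kg = 21710 kJ/min
|Q| = 361.83 kW = 1302.6 MJ/h

Q = 1300 MJ/h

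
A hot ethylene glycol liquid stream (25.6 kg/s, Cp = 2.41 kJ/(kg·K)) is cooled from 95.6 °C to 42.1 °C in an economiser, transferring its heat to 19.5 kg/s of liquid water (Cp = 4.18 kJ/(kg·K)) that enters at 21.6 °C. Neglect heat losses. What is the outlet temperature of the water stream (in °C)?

T_c,out = 62.1 °C

Heat released by hot stream: Q = 25.6 × 2.41 × (95.6 − 42.1) = 3300.7 kJ/s
Energy balance on cold side (adiabatic exchanger): Q = ṁ_c·Cp_c·(T_c,out − T_c,in)
T_c,out = 21.6 + 3300.7/(19.5 × 4.18) = 62.095 °C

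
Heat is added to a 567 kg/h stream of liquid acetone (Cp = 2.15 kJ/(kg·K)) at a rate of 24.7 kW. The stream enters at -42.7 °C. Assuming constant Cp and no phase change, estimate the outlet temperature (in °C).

T_out = 30.2 °C

Q = 24.7 kW = 88920 kJ/h
ΔT = Q/(ṁ·Cp) = 88920/(567×2.15) = 72.942 K
T_out = -42.7 + 72.942 = 30.242 °C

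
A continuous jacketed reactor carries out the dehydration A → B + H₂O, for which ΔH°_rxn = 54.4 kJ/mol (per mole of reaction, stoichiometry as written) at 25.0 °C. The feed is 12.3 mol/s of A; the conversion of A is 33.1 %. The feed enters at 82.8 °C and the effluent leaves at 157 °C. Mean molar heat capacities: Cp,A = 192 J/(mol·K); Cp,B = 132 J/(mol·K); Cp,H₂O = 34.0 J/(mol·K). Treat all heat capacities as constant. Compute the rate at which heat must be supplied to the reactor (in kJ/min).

Q_in = 23000 kJ/min

Extent of reaction ξ = 0.331 × 12.3 = 4.0713 mol/s
Reaction term: ξ·ΔH°_rxn = 4.0713 × 54.4 = 221.48 kJ/s
Sensible, feed 82.8→25 °C: -136.5 kJ/s
Outlet flows (mol/s): A 8.2287, B 4.0713, H₂O 4.0713
Sensible, products 25→157 °C: 297.76 kJ/s
Q = ΔH = 382.74 kJ/s = 382.74 kW
Heat supplied = 22964 kJ/min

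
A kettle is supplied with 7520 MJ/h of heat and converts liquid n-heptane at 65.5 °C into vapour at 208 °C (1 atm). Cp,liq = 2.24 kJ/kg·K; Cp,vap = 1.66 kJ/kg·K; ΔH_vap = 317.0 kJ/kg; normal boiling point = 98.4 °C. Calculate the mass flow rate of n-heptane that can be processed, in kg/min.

ṁ = 219 kg/min

Δh = 2.24×(98.4−65.5) + 317.0 + 1.66×(208−98.4) = 572.63 kJ/kg
Q = 7520 MJ/h = 2088.9 kJ/s = 125330 kJ/min
ṁ = Q/Δh = 125330 / 572.63 = 218.87 kg/min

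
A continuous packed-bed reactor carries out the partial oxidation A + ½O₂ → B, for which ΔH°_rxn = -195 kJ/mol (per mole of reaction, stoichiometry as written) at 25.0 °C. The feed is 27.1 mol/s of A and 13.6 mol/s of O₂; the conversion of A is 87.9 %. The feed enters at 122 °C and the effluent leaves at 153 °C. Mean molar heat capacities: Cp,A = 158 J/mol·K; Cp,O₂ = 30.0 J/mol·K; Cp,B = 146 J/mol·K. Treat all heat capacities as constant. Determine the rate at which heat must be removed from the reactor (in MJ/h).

Q_out = 16500 MJ/h

Extent of reaction ξ = 0.879 × 27.1 = 23.821 mol/s
Reaction term: ξ·ΔH°_rxn = 23.821 × -195 = -4645.1 kJ/s
Sensible, feed 122→25 °C: -454.91 kJ/s
Outlet flows (mol/s): A 3.2791, O₂ 1.6895, B 23.821
Sensible, products 25→153 °C: 517.97 kJ/s
Q = ΔH = -4582 kJ/s = -4582 kW
Heat removed = 16495 MJ/h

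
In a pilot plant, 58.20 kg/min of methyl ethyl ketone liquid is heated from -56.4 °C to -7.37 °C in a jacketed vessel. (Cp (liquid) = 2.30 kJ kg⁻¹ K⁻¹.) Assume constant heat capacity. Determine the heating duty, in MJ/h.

Q = 394 MJ/h

Q = ṁ·Cp·ΔT = 58.20 × 2.30 × (-7.37 − -56.4) = 6563.2 kJ/min
Converting: 6563.2 / 60 s = 109.39 kW
Heating duty = 393.79 MJ/h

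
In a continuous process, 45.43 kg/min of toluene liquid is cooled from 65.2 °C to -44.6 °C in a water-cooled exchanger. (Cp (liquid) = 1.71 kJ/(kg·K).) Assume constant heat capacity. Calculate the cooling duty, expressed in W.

Q_c = 142000 W

Q = ṁ·Cp·ΔT = 45.43 × 1.71 × (-44.6 − 65.2) = -8529.8 kJ/min
Converting: 8529.8 / 60 s = 142.16 kW
Cooling duty = 142160 W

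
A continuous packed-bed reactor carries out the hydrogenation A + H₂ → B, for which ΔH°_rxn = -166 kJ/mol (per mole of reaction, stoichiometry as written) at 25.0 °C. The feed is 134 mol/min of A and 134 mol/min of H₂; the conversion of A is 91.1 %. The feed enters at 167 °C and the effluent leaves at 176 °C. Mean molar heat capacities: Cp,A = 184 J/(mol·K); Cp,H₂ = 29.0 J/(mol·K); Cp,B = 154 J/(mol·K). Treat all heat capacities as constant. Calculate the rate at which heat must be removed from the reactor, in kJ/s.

Q_out = 352 kJ/s

Extent of reaction ξ = 0.911 × 134 = 122.07 mol/min
Reaction term: ξ·ΔH°_rxn = 122.07 × -166 = -20264 kJ/min
Sensible, feed 167→25 °C: -4053 kJ/min
Outlet flows (mol/min): A 11.926, H₂ 11.926, B 122.07
Sensible, products 25→176 °C: 3222.3 kJ/min
Q = ΔH = -21095 kJ/min = -351.58 kW
Heat removed = 351.58 kJ/s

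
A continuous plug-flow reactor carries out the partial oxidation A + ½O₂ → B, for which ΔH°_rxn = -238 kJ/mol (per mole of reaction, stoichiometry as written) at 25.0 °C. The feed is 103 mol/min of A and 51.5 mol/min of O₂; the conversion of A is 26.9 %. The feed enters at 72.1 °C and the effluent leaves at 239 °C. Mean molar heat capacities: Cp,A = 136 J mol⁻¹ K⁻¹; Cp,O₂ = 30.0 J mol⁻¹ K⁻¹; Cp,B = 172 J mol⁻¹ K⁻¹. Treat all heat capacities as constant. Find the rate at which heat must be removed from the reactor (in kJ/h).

Q_out = 232000 kJ/h

Extent of reaction ξ = 0.269 × 103 = 27.707 mol/min
Reaction term: ξ·ΔH°_rxn = 27.707 × -238 = -6594.3 kJ/min
Sensible, feed 72.1→25 °C: -732.55 kJ/min
Outlet flows (mol/min): A 75.293, O₂ 37.647, B 27.707
Sensible, products 25→239 °C: 3452.9 kJ/min
Q = ΔH = -3874 kJ/min = -64.566 kW
Heat removed = 232440 kJ/h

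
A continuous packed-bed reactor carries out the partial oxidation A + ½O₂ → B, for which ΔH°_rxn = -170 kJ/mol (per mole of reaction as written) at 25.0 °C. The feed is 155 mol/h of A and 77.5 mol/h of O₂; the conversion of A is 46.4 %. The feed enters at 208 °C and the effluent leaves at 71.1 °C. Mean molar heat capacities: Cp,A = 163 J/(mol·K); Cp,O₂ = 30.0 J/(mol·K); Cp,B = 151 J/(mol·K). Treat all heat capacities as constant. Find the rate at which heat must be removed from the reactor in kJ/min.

Extent of reaction ξ = 0.464 × 155 = 71.92 mol/h
Reaction term: ξ·ΔH°_rxn = 71.92 × -170 = -12226 kJ/h
Sensible, feed 208→25 °C: -5049 kJ/h
Outlet flows (mol/h): A 83.08, O₂ 41.54, B 71.92
Sensible, products 25→71.1 °C: 1182.4 kJ/h
Q = ΔH = -16093 kJ/h = -4.4703 kW
Heat removed = 268.22 kJ/min

Q_out = 268 kJ/min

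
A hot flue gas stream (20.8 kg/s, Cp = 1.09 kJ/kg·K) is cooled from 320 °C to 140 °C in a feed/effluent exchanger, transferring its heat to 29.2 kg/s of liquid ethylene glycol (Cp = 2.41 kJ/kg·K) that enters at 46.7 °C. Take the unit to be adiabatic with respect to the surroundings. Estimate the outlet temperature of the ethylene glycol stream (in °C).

Heat released by hot stream: Q = 20.8 × 1.09 × (320 − 140) = 4081 kJ/s
Energy balance on cold side (adiabatic exchanger): Q = ṁ_c·Cp_c·(T_c,out − T_c,in)
T_c,out = 46.7 + 4081/(29.2 × 2.41) = 104.69 °C

T_c,out = 105 °C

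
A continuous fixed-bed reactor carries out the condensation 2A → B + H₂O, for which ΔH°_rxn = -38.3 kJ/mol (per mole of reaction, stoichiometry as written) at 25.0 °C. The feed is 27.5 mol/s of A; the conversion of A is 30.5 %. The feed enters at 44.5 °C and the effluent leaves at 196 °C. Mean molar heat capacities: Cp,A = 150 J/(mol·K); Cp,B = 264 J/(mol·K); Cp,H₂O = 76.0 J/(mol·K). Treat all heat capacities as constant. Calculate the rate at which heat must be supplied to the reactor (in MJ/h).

Extent of reaction ξ = 0.305 × 27.5 / 2 = 4.1937 mol/s
Reaction term: ξ·ΔH°_rxn = 4.1937 × -38.3 = -160.62 kJ/s
Sensible, feed 44.5→25 °C: -80.438 kJ/s
Outlet flows (mol/s): A 19.113, B 4.1937, H₂O 4.1937
Sensible, products 25→196 °C: 734.06 kJ/s
Q = ΔH = 493 kJ/s = 493 kW
Heat supplied = 1774.8 MJ/h

Q_in = 1770 MJ/h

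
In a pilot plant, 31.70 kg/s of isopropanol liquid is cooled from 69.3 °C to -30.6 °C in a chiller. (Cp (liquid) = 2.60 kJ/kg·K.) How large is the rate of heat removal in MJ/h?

Q_c = 29600 MJ/h

Q = ṁ·Cp·ΔT = 31.70 × 2.60 × (-30.6 − 69.3) = -8233.8 kJ/s
Cooling duty = 29642 MJ/h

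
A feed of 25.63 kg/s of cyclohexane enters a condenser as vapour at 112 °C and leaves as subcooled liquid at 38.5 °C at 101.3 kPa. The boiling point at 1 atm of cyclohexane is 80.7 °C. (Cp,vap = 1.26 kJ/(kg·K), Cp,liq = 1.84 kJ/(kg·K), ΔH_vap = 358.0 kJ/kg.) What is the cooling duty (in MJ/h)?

vapour 112→80.7 °C: -39.438 kJ/kg
condensation at 80.7 °C: -358 kJ/kg
liquid 80.7→38.5 °C: -77.648 kJ/kg
Δh = -39.438 + -358 + -77.648 = -475.09 kJ/kg
Q = ṁ·Δh = 25.63 kg/s × -475.09 kJ/kg = -12176 kJ/s
|Q| = 12176 kW = 43835 MJ/h

Q_c = 43800 MJ/h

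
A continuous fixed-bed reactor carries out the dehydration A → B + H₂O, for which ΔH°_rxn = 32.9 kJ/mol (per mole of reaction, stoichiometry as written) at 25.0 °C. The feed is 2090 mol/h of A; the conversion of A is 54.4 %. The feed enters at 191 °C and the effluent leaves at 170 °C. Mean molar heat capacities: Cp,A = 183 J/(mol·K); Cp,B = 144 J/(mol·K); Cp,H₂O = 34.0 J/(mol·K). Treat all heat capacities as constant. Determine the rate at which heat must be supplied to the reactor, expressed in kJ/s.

Q_in = 7.93 kJ/s

Extent of reaction ξ = 0.544 × 2090 = 1137 mol/h
Reaction term: ξ·ΔH°_rxn = 1137 × 32.9 = 37406 kJ/h
Sensible, feed 191→25 °C: -63490 kJ/h
Outlet flows (mol/h): A 953.04, B 1137, H₂O 1137
Sensible, products 25→170 °C: 54634 kJ/h
Q = ΔH = 28550 kJ/h = 7.9305 kW
Heat supplied = 7.9305 kJ/s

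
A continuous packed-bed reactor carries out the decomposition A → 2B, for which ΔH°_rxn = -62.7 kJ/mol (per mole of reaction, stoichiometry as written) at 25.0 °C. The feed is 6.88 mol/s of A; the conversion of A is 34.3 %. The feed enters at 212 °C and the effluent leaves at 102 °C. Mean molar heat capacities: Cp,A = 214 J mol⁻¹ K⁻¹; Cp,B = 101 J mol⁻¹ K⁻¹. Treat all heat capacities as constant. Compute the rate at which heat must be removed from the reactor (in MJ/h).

Extent of reaction ξ = 0.343 × 6.88 = 2.3598 mol/s
Reaction term: ξ·ΔH°_rxn = 2.3598 × -62.7 = -147.96 kJ/s
Sensible, feed 212→25 °C: -275.32 kJ/s
Outlet flows (mol/s): A 4.5202, B 4.7197
Sensible, products 25→102 °C: 111.19 kJ/s
Q = ΔH = -312.1 kJ/s = -312.1 kW
Heat removed = 1123.6 MJ/h

Q_out = 1120 MJ/h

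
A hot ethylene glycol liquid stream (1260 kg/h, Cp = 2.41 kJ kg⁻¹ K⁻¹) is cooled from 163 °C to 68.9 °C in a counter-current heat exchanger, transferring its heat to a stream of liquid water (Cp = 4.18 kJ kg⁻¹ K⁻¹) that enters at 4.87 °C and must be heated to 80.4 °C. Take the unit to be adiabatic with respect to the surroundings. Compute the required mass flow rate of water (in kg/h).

ṁ_c = 905 kg/h

Heat released by hot stream: Q = 1260 × 2.41 × (163 − 68.9) = 285740 kJ/h
Energy balance on cold side (adiabatic exchanger): Q = ṁ_c·Cp_c·(T_c,out − T_c,in)
ṁ_c = 285740 / [4.18 × (80.4 − 4.87)] = 905.07 kg/h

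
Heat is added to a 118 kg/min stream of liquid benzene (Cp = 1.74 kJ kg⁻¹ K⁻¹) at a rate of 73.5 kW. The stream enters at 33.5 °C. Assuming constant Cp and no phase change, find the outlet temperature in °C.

Q = 73.5 kW = 4410 kJ/min
ΔT = Q/(ṁ·Cp) = 4410/(118×1.74) = 21.479 K
T_out = 33.5 + 21.479 = 54.979 °C

T_out = 55.0 °C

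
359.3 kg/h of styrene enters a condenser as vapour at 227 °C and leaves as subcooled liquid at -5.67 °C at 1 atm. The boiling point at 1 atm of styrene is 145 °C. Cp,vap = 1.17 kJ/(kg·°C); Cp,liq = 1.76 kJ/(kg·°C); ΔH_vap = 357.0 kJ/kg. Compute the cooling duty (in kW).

Q_c = 71.7 kW

vapour 227→145 °C: -95.94 kJ/kg
condensation at 145 °C: -357 kJ/kg
liquid 145→-5.67 °C: -265.18 kJ/kg
Δh = -95.94 + -357 + -265.18 = -718.12 kJ/kg
Q = ṁ·Δh = 359.3 kg/h × -718.12 kJ/kg = -258020 kJ/h
|Q| = 71.672 kW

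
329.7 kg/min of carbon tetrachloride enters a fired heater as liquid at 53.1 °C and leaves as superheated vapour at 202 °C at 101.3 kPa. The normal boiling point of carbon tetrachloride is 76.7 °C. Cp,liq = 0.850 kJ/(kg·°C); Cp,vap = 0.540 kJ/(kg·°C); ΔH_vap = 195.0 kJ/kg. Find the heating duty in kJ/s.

Q = 1550 kJ/s

liquid 53.1→76.7 °C: 20.06 kJ/kg
vaporisation at 76.7 °C: 195 kJ/kg
vapour 76.7→202 °C: 67.662 kJ/kg
Δh = 20.06 + 195 + 67.662 = 282.72 kJ/kg
Q = ṁ·Δh = 329.7 kg/min × 282.72 kJ/kg = 93213 kJ/min
|Q| = 1553.6 kW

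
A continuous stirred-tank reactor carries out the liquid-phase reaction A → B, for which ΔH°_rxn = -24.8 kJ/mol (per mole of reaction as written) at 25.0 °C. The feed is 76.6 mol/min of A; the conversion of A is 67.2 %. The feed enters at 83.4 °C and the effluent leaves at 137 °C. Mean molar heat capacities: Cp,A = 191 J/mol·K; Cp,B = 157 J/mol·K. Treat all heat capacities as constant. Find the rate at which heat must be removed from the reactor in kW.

Q_out = 11.5 kW

Extent of reaction ξ = 0.672 × 76.6 = 51.475 mol/min
Reaction term: ξ·ΔH°_rxn = 51.475 × -24.8 = -1276.6 kJ/min
Sensible, feed 83.4→25 °C: -854.43 kJ/min
Outlet flows (mol/min): A 25.125, B 51.475
Sensible, products 25→137 °C: 1442.6 kJ/min
Q = ΔH = -688.4 kJ/min = -11.473 kW
Heat removed = 11.473 kW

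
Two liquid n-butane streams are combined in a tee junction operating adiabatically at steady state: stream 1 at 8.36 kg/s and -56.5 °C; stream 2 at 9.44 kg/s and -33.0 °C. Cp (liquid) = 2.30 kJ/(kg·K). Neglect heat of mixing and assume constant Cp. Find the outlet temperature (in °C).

No heat crosses the boundary, so H_out = H_in.
T_out = Σ ṁᵢCp,ᵢTᵢ / Σ ṁᵢCp,ᵢ
      = -1802.9 / 40.94 = -44.037 °C

T_out = -44.0 °C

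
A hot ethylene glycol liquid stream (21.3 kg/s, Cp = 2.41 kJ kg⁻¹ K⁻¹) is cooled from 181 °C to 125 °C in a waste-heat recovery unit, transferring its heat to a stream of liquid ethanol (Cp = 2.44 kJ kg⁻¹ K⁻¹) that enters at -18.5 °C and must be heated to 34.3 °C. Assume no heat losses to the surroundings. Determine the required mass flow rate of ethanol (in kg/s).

ṁ_c = 22.3 kg/s

Heat released by hot stream: Q = 21.3 × 2.41 × (181 − 125) = 2874.6 kJ/s
Energy balance on cold side (adiabatic exchanger): Q = ṁ_c·Cp_c·(T_c,out − T_c,in)
ṁ_c = 2874.6 / [2.44 × (34.3 − -18.5)] = 22.313 kg/s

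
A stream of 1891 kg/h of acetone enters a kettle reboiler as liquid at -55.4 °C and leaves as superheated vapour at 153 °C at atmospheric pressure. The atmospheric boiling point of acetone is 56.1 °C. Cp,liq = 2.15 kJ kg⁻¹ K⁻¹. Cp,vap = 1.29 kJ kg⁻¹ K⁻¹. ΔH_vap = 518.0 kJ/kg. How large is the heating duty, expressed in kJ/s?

Q = 464 kJ/s

liquid -55.4→56.1 °C: 239.72 kJ/kg
vaporisation at 56.1 °C: 518 kJ/kg
vapour 56.1→153 °C: 125 kJ/kg
Δh = 239.72 + 518 + 125 = 882.73 kJ/kg
Q = ṁ·Δh = 1891 kg/h × 882.73 kJ/kg = 1.6692e+06 kJ/h
|Q| = 463.68 kW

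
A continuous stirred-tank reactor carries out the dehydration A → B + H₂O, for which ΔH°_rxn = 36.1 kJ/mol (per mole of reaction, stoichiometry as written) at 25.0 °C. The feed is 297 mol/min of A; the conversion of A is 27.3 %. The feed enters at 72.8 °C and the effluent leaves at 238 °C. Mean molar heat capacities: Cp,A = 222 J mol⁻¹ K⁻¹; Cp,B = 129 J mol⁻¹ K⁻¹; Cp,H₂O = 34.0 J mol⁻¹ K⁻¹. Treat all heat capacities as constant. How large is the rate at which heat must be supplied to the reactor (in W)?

Q_in = 213000 W

Extent of reaction ξ = 0.273 × 297 = 81.081 mol/min
Reaction term: ξ·ΔH°_rxn = 81.081 × 36.1 = 2927 kJ/min
Sensible, feed 72.8→25 °C: -3151.6 kJ/min
Outlet flows (mol/min): A 215.92, B 81.081, H₂O 81.081
Sensible, products 25→238 °C: 13025 kJ/min
Q = ΔH = 12800 kJ/min = 213.34 kW
Heat supplied = 213340 W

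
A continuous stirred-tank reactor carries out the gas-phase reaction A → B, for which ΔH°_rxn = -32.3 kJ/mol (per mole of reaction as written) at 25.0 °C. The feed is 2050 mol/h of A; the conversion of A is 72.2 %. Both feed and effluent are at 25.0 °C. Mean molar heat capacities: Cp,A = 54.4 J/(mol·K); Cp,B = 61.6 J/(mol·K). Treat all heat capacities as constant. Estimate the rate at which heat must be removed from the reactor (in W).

Extent of reaction ξ = 0.722 × 2050 = 1480.1 mol/h
Reaction term: ξ·ΔH°_rxn = 1480.1 × -32.3 = -47807 kJ/h
Q = ΔH = -47807 kJ/h = -13.28 kW
Heat removed = 13280 W

Q_out = 13300 W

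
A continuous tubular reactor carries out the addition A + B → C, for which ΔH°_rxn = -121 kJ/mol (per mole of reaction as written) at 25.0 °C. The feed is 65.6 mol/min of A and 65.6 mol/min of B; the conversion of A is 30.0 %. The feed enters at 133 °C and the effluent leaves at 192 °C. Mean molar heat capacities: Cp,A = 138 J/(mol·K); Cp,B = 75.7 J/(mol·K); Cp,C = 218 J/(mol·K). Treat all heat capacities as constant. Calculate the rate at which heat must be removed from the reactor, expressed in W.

Extent of reaction ξ = 0.300 × 65.6 = 19.68 mol/min
Reaction term: ξ·ΔH°_rxn = 19.68 × -121 = -2381.3 kJ/min
Sensible, feed 133→25 °C: -1514 kJ/min
Outlet flows (mol/min): A 45.92, B 45.92, C 19.68
Sensible, products 25→192 °C: 2355.3 kJ/min
Q = ΔH = -1540 kJ/min = -25.667 kW
Heat removed = 25667 W

Q_out = 25700 W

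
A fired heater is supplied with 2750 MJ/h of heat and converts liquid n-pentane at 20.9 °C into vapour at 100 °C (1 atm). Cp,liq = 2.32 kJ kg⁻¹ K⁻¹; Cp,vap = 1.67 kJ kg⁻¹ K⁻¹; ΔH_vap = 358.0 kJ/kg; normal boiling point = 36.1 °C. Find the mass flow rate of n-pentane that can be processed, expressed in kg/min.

ṁ = 91.7 kg/min

Δh = 2.32×(36.1−20.9) + 358.0 + 1.67×(100−36.1) = 499.98 kJ/kg
Q = 2750 MJ/h = 763.89 kJ/s = 45833 kJ/min
ṁ = Q/Δh = 45833 / 499.98 = 91.671 kg/min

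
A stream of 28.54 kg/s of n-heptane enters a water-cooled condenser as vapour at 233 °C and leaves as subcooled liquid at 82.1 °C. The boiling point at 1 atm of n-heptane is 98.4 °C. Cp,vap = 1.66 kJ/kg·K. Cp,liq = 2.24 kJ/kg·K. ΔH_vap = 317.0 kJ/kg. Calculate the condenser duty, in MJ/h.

vapour 233→98.4 °C: -223.44 kJ/kg
condensation at 98.4 °C: -317 kJ/kg
liquid 98.4→82.1 °C: -36.512 kJ/kg
Δh = -223.44 + -317 + -36.512 = -576.95 kJ/kg
Q = ṁ·Δh = 28.54 kg/s × -576.95 kJ/kg = -16466 kJ/s
|Q| = 16466 kW = 59278 MJ/h

Q_c = 59300 MJ/h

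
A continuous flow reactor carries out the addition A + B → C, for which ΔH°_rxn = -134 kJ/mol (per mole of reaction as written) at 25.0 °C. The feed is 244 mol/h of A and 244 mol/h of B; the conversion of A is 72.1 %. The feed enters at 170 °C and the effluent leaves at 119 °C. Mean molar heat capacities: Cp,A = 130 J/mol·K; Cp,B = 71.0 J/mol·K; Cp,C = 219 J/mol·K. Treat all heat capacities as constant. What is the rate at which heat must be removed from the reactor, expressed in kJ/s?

Extent of reaction ξ = 0.721 × 244 = 175.92 mol/h
Reaction term: ξ·ΔH°_rxn = 175.92 × -134 = -23574 kJ/h
Sensible, feed 170→25 °C: -7111.4 kJ/h
Outlet flows (mol/h): A 68.076, B 68.076, C 175.92
Sensible, products 25→119 °C: 4907.8 kJ/h
Q = ΔH = -25777 kJ/h = -7.1604 kW
Heat removed = 7.1604 kJ/s

Q_out = 7.16 kJ/s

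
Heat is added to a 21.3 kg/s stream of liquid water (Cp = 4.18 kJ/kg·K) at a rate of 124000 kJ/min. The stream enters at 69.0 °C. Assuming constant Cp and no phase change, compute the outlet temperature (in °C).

T_out = 92.2 °C

Q = 124000 kJ/min = 2066.7 kJ/s
ΔT = Q/(ṁ·Cp) = 2066.7/(21.3×4.18) = 23.212 K
T_out = 69.0 + 23.212 = 92.212 °C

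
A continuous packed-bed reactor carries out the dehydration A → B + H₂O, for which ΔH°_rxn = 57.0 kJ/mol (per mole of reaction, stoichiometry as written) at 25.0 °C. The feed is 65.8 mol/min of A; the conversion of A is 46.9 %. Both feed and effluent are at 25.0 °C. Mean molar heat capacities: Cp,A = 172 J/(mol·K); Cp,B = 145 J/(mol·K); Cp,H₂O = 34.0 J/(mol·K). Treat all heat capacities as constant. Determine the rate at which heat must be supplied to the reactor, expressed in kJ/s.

Q_in = 29.3 kJ/s

Extent of reaction ξ = 0.469 × 65.8 = 30.86 mol/min
Reaction term: ξ·ΔH°_rxn = 30.86 × 57.0 = 1759 kJ/min
Q = ΔH = 1759 kJ/min = 29.317 kW
Heat supplied = 29.317 kJ/s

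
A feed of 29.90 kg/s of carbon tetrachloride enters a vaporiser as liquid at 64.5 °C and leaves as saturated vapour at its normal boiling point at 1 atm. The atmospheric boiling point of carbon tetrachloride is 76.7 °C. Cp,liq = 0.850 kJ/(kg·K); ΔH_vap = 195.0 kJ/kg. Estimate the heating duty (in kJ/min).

Q = 368000 kJ/min

liquid 64.5→76.7 °C: 10.37 kJ/kg
vaporisation at 76.7 °C: 195 kJ/kg
Δh = 10.37 + 195 = 205.37 kJ/kg
Q = ṁ·Δh = 29.90 kg/s × 205.37 kJ/kg = 6140.6 kJ/s
|Q| = 6140.6 kW = 368430 kJ/min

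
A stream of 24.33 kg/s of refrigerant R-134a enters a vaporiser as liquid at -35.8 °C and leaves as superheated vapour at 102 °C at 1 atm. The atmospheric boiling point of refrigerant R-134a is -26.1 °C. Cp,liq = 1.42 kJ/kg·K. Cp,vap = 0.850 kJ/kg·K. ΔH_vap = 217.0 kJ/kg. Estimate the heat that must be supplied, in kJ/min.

liquid -35.8→-26.1 °C: 13.774 kJ/kg
vaporisation at -26.1 °C: 217 kJ/kg
vapour -26.1→102 °C: 108.88 kJ/kg
Δh = 13.774 + 217 + 108.88 = 339.66 kJ/kg
Q = ṁ·Δh = 24.33 kg/s × 339.66 kJ/kg = 8263.9 kJ/s
|Q| = 8263.9 kW = 495830 kJ/min

Q = 496000 kJ/min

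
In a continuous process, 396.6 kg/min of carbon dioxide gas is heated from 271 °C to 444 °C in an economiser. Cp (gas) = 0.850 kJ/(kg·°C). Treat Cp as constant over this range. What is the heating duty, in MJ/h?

Q = 3500 MJ/h

Q = ṁ·Cp·ΔT = 396.6 × 0.850 × (444 − 271) = 58320 kJ/min
Converting: 58320 / 60 s = 972 kW
Heating duty = 3499.2 MJ/h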